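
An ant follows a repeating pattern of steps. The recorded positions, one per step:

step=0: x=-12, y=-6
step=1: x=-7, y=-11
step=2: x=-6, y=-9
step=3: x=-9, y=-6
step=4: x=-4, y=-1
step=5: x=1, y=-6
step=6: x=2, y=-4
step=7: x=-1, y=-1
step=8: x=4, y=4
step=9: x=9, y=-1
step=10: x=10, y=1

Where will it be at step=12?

The moves between consecutive positions are (+5,-5), (+1,+2), (-3,+3), (+5,+5), (+5,-5), (+1,+2), (-3,+3), (+5,+5), (+5,-5), (+1,+2); they repeat the 4-cycle [(+5,-5), (+1,+2), (-3,+3), (+5,+5)].
step 11: apply (-3,+3) → x=7, y=4
step 12: apply (+5,+5) → x=12, y=9

x=12, y=9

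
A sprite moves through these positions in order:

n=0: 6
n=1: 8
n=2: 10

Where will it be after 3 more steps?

Constant displacement of +2 per step.
step 3: 10 + 2 → 12
step 4: 12 + 2 → 14
step 5: 14 + 2 → 16

16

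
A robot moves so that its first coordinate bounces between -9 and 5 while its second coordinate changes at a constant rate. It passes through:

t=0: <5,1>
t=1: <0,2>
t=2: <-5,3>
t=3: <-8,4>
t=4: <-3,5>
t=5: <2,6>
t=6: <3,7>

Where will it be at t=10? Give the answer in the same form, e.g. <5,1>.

The first coordinate travels 5 per step and bounces off the walls at -9 and 5.
  step 7: 3 → -2
  step 8: -2 → -7
  step 9: -7 → -6
  step 10: -6 → -1
The second coordinate changes by +1 each step: at step 10 it is 11.

<-1,11>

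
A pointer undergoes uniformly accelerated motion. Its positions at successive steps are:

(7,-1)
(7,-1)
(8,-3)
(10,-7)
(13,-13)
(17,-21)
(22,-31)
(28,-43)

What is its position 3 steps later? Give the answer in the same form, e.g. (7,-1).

(52,-91)

Taking differences between consecutive positions: (+0,+0), (+1,-2), (+2,-4), (+3,-6), (+4,-8), (+5,-10), (+6,-12). These grow by (+1,-2) each step.
step 8: (28,-43) + (+7,-14) → (35,-57)
step 9: (35,-57) + (+8,-16) → (43,-73)
step 10: (43,-73) + (+9,-18) → (52,-91)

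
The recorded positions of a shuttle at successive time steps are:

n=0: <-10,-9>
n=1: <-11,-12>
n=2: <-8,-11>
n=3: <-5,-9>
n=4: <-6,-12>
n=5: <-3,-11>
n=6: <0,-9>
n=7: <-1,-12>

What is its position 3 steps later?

Differencing gives <-1,-3>, <+3,+1>, <+3,+2>, <-1,-3>, <+3,+1>, <+3,+2>, <-1,-3>. This is the pattern <-1,-3>, <+3,+1>, <+3,+2> repeated.
step 8: apply <+3,+1> → <2,-11>
step 9: apply <+3,+2> → <5,-9>
step 10: apply <-1,-3> → <4,-12>

<4,-12>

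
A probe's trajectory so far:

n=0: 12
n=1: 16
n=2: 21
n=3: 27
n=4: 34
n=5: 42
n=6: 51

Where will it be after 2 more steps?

72

Successive displacements: +4, +5, +6, +7, +8, +9 — each changes by +1.
step 7: 51 + 10 → 61
step 8: 61 + 11 → 72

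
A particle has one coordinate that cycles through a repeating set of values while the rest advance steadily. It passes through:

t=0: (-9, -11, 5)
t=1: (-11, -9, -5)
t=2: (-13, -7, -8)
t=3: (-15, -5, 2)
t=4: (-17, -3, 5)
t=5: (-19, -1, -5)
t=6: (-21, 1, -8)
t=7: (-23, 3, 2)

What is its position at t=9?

The first coordinate changes by -2 each step, so at step 9 it is -9 + 9·(-2) = -27.
The second coordinate changes by +2 each step, so at step 9 it is -11 + 9·(2) = 7.
The third coordinate repeats the cycle [5, -5, -8, 2] with period 4; step 9 mod 4 = 1, giving -5.

(-27, 7, -5)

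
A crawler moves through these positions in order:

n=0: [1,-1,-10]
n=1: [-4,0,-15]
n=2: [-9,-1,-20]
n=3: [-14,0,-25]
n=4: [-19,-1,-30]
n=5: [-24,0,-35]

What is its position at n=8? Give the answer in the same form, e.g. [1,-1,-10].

[-39,-1,-50]

The first coordinate changes by -5 each step, so at step 8 it is 1 + 8·(-5) = -39.
The second coordinate repeats the cycle [-1, 0] with period 2; step 8 mod 2 = 0, giving -1.
The third coordinate changes by -5 each step, so at step 8 it is -10 + 8·(-5) = -50.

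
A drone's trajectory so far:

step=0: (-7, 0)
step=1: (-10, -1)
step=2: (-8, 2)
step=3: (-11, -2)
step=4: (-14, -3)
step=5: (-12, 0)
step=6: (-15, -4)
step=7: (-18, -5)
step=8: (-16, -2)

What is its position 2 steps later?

(-22, -7)

Differencing gives (-3, -1), (+2, +3), (-3, -4), (-3, -1), (+2, +3), (-3, -4), (-3, -1), (+2, +3). This is the pattern (-3, -1), (+2, +3), (-3, -4) repeated.
step 9: apply (-3, -4) → (-19, -6)
step 10: apply (-3, -1) → (-22, -7)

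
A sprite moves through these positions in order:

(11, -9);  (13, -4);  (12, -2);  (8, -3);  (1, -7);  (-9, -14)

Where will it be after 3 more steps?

First differences are (+2, +5), (-1, +2), (-4, -1), (-7, -4), (-10, -7); their common second difference is (-3, -3) (constant acceleration).
step 6: (-9, -14) + (-13, -10) → (-22, -24)
step 7: (-22, -24) + (-16, -13) → (-38, -37)
step 8: (-38, -37) + (-19, -16) → (-57, -53)

(-57, -53)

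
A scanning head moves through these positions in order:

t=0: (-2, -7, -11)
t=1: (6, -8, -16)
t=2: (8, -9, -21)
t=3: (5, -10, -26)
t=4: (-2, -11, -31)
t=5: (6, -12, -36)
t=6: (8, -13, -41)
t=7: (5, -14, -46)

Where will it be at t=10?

(8, -17, -61)

First: cycles through -2, 6, 8, 5 every 4 steps. Step 10 lands at position 2 of the cycle → 8.
Second: linear, -1 per step → -17 at step 10.
Third: linear, -5 per step → -61 at step 10.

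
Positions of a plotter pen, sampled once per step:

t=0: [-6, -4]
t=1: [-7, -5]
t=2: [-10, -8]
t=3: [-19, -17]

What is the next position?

[-46, -44]

Step-to-step displacements: [-1, -1], [-3, -3], [-9, -9]; each is 3× the previous.
step 4: [-19, -17] + [-27, -27] → [-46, -44]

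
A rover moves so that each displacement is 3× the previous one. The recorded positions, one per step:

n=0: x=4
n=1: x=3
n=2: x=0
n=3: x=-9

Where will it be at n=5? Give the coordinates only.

x=-117

Step-to-step displacements: -1, -3, -9; each is 3× the previous.
step 4: -9 − 27 → x=-36
step 5: -36 − 81 → x=-117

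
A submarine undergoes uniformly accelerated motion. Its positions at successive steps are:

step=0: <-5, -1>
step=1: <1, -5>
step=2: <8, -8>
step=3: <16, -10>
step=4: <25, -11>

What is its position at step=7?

Taking differences between consecutive positions: <+6, -4>, <+7, -3>, <+8, -2>, <+9, -1>. These grow by <+1, +1> each step.
step 5: <25, -11> + <+10, +0> → <35, -11>
step 6: <35, -11> + <+11, +1> → <46, -10>
step 7: <46, -10> + <+12, +2> → <58, -8>

<58, -8>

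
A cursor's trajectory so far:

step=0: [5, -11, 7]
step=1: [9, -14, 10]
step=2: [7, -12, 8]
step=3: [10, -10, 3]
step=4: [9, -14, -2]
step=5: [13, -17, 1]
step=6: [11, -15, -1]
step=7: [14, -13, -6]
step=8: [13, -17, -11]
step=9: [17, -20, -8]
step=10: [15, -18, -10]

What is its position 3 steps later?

[21, -23, -17]

The moves between consecutive positions are [+4, -3, +3], [-2, +2, -2], [+3, +2, -5], [-1, -4, -5], [+4, -3, +3], [-2, +2, -2], [+3, +2, -5], [-1, -4, -5], [+4, -3, +3], [-2, +2, -2]; they repeat the 4-cycle [[+4, -3, +3], [-2, +2, -2], [+3, +2, -5], [-1, -4, -5]].
step 11: apply [+3, +2, -5] → [18, -16, -15]
step 12: apply [-1, -4, -5] → [17, -20, -20]
step 13: apply [+4, -3, +3] → [21, -23, -17]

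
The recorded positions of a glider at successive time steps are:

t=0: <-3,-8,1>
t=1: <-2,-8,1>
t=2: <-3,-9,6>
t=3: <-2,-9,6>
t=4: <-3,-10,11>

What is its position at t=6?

The moves between consecutive positions are <+1,+0,+0>, <-1,-1,+5>, <+1,+0,+0>, <-1,-1,+5>; they repeat the 2-cycle [<+1,+0,+0>, <-1,-1,+5>].
step 5: apply <+1,+0,+0> → <-2,-10,11>
step 6: apply <-1,-1,+5> → <-3,-11,16>

<-3,-11,16>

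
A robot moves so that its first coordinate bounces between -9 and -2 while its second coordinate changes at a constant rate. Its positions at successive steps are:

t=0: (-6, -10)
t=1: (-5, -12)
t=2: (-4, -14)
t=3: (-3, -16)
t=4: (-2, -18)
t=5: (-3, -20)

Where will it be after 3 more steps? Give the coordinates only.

(-6, -26)

The first coordinate reflects between -9 and -2, moving 1 per step.
  step 6: -3 → -4
  step 7: -4 → -5
  step 8: -5 → -6
The second coordinate changes by -2 each step: at step 8 it is -26.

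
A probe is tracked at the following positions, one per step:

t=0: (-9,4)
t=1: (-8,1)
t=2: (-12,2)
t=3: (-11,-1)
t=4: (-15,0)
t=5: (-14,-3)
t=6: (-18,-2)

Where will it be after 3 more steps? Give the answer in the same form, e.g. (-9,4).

(-20,-7)

Differencing gives (+1,-3), (-4,+1), (+1,-3), (-4,+1), (+1,-3), (-4,+1). This is the pattern (+1,-3), (-4,+1) repeated.
step 7: apply (+1,-3) → (-17,-5)
step 8: apply (-4,+1) → (-21,-4)
step 9: apply (+1,-3) → (-20,-7)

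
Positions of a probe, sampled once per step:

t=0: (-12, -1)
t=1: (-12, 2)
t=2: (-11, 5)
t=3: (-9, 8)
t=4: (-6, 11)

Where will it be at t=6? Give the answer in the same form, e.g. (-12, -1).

(3, 17)

First differences are (+0, +3), (+1, +3), (+2, +3), (+3, +3); their common second difference is (+1, +0) (constant acceleration).
step 5: (-6, 11) + (+4, +3) → (-2, 14)
step 6: (-2, 14) + (+5, +3) → (3, 17)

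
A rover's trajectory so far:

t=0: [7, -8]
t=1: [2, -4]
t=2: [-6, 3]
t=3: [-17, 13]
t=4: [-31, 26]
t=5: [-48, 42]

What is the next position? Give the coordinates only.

First differences are [-5, +4], [-8, +7], [-11, +10], [-14, +13], [-17, +16]; their common second difference is [-3, +3] (constant acceleration).
step 6: [-48, 42] + [-20, +19] → [-68, 61]

[-68, 61]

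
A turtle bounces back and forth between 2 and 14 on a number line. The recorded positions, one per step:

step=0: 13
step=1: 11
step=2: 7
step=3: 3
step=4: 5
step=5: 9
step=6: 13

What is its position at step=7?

The value reflects between 2 and 14, moving 4 per step.
  step 7: 13 → 11

11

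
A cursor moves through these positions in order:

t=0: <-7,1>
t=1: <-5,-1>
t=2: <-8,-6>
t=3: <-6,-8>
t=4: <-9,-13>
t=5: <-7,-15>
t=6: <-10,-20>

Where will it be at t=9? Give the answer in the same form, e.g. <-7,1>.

The moves between consecutive positions are <+2,-2>, <-3,-5>, <+2,-2>, <-3,-5>, <+2,-2>, <-3,-5>; they repeat the 2-cycle [<+2,-2>, <-3,-5>].
step 7: apply <+2,-2> → <-8,-22>
step 8: apply <-3,-5> → <-11,-27>
step 9: apply <+2,-2> → <-9,-29>

<-9,-29>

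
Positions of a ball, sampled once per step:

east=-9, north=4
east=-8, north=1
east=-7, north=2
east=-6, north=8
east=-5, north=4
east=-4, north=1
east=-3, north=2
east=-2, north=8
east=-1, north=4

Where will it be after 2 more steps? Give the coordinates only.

east=1, north=2

East: linear, +1 per step → 1 at step 10.
North: cycles through 4, 1, 2, 8 every 4 steps. Step 10 lands at position 2 of the cycle → 2.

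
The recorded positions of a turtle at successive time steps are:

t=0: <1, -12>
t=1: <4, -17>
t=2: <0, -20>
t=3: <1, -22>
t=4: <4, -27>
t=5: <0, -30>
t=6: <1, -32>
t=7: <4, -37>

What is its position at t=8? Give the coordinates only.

Differencing gives <+3, -5>, <-4, -3>, <+1, -2>, <+3, -5>, <-4, -3>, <+1, -2>, <+3, -5>. This is the pattern <+3, -5>, <-4, -3>, <+1, -2> repeated.
step 8: apply <-4, -3> → <0, -40>

<0, -40>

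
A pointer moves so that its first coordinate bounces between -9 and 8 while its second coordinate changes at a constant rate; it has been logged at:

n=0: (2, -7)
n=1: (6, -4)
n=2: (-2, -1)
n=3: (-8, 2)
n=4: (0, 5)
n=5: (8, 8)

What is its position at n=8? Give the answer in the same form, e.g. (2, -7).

(-2, 17)

The first coordinate reflects between -9 and 8, moving 8 per step.
  step 6: 8 → 0
  step 7: 0 → -8
  step 8: -8 → -2
The second coordinate changes by +3 each step: at step 8 it is 17.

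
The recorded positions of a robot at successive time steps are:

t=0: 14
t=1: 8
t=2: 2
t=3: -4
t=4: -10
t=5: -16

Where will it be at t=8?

Constant displacement of -6 per step.
step 6: -16 − 6 → -22
step 7: -22 − 6 → -28
step 8: -28 − 6 → -34

-34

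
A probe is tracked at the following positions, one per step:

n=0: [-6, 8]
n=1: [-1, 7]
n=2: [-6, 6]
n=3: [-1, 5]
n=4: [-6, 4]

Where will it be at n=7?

Differencing gives [+5, -1], [-5, -1], [+5, -1], [-5, -1]. This is the pattern [+5, -1], [-5, -1] repeated.
step 5: apply [+5, -1] → [-1, 3]
step 6: apply [-5, -1] → [-6, 2]
step 7: apply [+5, -1] → [-1, 1]

[-1, 1]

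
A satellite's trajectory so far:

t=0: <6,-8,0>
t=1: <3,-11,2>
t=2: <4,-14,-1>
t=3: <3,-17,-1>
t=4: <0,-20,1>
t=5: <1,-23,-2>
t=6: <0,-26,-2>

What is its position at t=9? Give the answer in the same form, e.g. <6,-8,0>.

<-3,-35,-3>

Step-to-step displacements: <-3,-3,+2>, <+1,-3,-3>, <-1,-3,+0>, <-3,-3,+2>, <+1,-3,-3>, <-1,-3,+0> — a repeating cycle of length 3.
step 7: apply <-3,-3,+2> → <-3,-29,0>
step 8: apply <+1,-3,-3> → <-2,-32,-3>
step 9: apply <-1,-3,+0> → <-3,-35,-3>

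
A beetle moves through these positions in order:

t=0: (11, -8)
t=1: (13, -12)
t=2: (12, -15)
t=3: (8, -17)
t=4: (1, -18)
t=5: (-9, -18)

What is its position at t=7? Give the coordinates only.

Successive displacements: (+2, -4), (-1, -3), (-4, -2), (-7, -1), (-10, +0) — each changes by (-3, +1).
step 6: (-9, -18) + (-13, +1) → (-22, -17)
step 7: (-22, -17) + (-16, +2) → (-38, -15)

(-38, -15)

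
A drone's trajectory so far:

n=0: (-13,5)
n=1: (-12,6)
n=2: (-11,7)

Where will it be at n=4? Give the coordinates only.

Each step adds (+1,+1) to the position.
step 3: (-11,7) + (+1,+1) → (-10,8)
step 4: (-10,8) + (+1,+1) → (-9,9)

(-9,9)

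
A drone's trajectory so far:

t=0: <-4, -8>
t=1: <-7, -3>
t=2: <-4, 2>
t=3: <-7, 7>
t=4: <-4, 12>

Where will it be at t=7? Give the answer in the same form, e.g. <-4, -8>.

First: cycles through -4, -7 every 2 steps. Step 7 lands at position 1 of the cycle → -7.
Second: linear, +5 per step → 27 at step 7.

<-7, 27>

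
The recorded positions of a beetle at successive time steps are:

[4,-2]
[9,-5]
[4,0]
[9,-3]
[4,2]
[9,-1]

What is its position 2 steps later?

The moves between consecutive positions are [+5,-3], [-5,+5], [+5,-3], [-5,+5], [+5,-3]; they repeat the 2-cycle [[+5,-3], [-5,+5]].
step 6: apply [-5,+5] → [4,4]
step 7: apply [+5,-3] → [9,1]

[9,1]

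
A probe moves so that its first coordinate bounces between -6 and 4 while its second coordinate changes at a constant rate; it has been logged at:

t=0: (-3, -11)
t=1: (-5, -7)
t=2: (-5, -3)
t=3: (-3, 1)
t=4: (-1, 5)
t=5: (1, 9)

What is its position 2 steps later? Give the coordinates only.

(3, 17)

The first coordinate reflects between -6 and 4, moving 2 per step.
  step 6: 1 → 3
  step 7: 3 → 3
The second coordinate changes by +4 each step: at step 7 it is 17.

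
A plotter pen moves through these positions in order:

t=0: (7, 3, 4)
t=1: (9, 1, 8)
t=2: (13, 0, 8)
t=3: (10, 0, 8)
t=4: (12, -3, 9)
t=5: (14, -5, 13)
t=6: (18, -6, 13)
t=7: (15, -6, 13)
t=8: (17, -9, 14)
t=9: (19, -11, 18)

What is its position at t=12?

(22, -15, 19)

Differencing gives (+2, -2, +4), (+4, -1, +0), (-3, +0, +0), (+2, -3, +1), (+2, -2, +4), (+4, -1, +0), (-3, +0, +0), (+2, -3, +1), (+2, -2, +4). This is the pattern (+2, -2, +4), (+4, -1, +0), (-3, +0, +0), (+2, -3, +1) repeated.
step 10: apply (+4, -1, +0) → (23, -12, 18)
step 11: apply (-3, +0, +0) → (20, -12, 18)
step 12: apply (+2, -3, +1) → (22, -15, 19)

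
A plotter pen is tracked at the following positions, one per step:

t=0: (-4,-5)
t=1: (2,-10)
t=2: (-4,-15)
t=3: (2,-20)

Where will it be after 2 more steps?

(2,-30)

The first coordinate repeats the cycle [-4, 2] with period 2; step 5 mod 2 = 1, giving 2.
The second coordinate changes by -5 each step, so at step 5 it is -5 + 5·(-5) = -30.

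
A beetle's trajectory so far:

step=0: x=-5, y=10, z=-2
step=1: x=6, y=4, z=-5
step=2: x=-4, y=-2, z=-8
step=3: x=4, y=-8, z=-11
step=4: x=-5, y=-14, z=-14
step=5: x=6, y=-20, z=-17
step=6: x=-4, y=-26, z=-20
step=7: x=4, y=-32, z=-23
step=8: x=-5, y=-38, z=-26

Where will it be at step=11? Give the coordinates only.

x=4, y=-56, z=-35

X: cycles through -5, 6, -4, 4 every 4 steps. Step 11 lands at position 3 of the cycle → 4.
Y: linear, -6 per step → -56 at step 11.
Z: linear, -3 per step → -35 at step 11.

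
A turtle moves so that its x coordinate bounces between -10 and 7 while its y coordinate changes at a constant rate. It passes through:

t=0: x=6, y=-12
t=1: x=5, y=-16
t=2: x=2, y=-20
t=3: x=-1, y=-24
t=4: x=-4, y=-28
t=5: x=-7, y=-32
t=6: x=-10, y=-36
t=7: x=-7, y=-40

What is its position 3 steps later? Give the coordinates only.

The x coordinate travels 3 per step and bounces off the walls at -10 and 7.
  step 8: -7 → -4
  step 9: -4 → -1
  step 10: -1 → 2
The y coordinate changes by -4 each step: at step 10 it is -52.

x=2, y=-52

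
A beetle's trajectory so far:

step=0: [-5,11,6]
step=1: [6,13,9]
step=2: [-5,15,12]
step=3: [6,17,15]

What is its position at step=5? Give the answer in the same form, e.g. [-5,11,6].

First: cycles through -5, 6 every 2 steps. Step 5 lands at position 1 of the cycle → 6.
Second: linear, +2 per step → 21 at step 5.
Third: linear, +3 per step → 21 at step 5.

[6,21,21]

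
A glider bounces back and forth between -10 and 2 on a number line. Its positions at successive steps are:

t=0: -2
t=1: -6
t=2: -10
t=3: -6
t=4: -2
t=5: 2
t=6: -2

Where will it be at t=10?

The value travels 4 per step and bounces off the walls at -10 and 2.
  step 7: -2 → -6
  step 8: -6 → -10
  step 9: -10 → -6
  step 10: -6 → -2

-2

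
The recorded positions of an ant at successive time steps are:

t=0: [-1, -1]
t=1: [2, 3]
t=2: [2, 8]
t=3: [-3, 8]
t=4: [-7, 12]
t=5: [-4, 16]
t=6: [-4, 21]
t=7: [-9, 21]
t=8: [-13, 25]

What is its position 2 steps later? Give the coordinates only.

The moves between consecutive positions are [+3, +4], [+0, +5], [-5, +0], [-4, +4], [+3, +4], [+0, +5], [-5, +0], [-4, +4]; they repeat the 4-cycle [[+3, +4], [+0, +5], [-5, +0], [-4, +4]].
step 9: apply [+3, +4] → [-10, 29]
step 10: apply [+0, +5] → [-10, 34]

[-10, 34]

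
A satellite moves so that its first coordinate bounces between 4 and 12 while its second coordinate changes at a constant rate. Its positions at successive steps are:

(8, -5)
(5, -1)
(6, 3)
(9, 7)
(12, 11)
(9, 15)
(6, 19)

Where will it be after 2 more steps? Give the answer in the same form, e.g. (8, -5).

(8, 27)

The first coordinate travels 3 per step and bounces off the walls at 4 and 12.
  step 7: 6 → 5
  step 8: 5 → 8
The second coordinate changes by +4 each step: at step 8 it is 27.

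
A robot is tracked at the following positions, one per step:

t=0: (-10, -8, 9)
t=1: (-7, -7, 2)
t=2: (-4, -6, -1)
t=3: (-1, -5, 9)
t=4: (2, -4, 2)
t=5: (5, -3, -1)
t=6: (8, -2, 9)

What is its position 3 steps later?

The first coordinate changes by +3 each step, so at step 9 it is -10 + 9·(3) = 17.
The second coordinate changes by +1 each step, so at step 9 it is -8 + 9·(1) = 1.
The third coordinate repeats the cycle [9, 2, -1] with period 3; step 9 mod 3 = 0, giving 9.

(17, 1, 9)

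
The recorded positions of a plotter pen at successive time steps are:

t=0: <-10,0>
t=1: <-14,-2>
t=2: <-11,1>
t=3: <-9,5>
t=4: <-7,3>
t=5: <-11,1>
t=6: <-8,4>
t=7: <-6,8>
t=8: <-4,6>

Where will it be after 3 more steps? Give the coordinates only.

<-3,11>

The moves between consecutive positions are <-4,-2>, <+3,+3>, <+2,+4>, <+2,-2>, <-4,-2>, <+3,+3>, <+2,+4>, <+2,-2>; they repeat the 4-cycle [<-4,-2>, <+3,+3>, <+2,+4>, <+2,-2>].
step 9: apply <-4,-2> → <-8,4>
step 10: apply <+3,+3> → <-5,7>
step 11: apply <+2,+4> → <-3,11>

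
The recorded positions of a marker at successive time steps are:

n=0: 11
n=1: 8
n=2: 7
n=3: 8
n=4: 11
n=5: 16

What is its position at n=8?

43

Taking differences between consecutive positions: -3, -1, +1, +3, +5. These grow by +2 each step.
step 6: 16 + 7 → 23
step 7: 23 + 9 → 32
step 8: 32 + 11 → 43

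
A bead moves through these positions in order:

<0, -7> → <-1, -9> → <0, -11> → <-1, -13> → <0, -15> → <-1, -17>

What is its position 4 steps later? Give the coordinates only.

The first coordinate repeats the cycle [0, -1] with period 2; step 9 mod 2 = 1, giving -1.
The second coordinate changes by -2 each step, so at step 9 it is -7 + 9·(-2) = -25.

<-1, -25>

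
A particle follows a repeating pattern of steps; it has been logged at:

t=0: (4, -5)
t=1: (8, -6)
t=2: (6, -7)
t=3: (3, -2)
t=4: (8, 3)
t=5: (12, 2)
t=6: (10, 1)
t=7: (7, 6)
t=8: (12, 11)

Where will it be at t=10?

(14, 9)

Differencing gives (+4, -1), (-2, -1), (-3, +5), (+5, +5), (+4, -1), (-2, -1), (-3, +5), (+5, +5). This is the pattern (+4, -1), (-2, -1), (-3, +5), (+5, +5) repeated.
step 9: apply (+4, -1) → (16, 10)
step 10: apply (-2, -1) → (14, 9)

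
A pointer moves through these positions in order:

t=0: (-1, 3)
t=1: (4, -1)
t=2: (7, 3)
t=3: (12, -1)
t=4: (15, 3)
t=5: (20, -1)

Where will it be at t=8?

(31, 3)

Step-to-step displacements: (+5, -4), (+3, +4), (+5, -4), (+3, +4), (+5, -4) — a repeating cycle of length 2.
step 6: apply (+3, +4) → (23, 3)
step 7: apply (+5, -4) → (28, -1)
step 8: apply (+3, +4) → (31, 3)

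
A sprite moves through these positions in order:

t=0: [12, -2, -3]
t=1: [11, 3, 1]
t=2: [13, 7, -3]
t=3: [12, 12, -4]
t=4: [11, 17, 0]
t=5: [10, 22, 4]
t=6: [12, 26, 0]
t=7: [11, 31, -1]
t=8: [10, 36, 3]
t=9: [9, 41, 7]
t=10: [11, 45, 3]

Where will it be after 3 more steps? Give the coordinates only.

Differencing gives [-1, +5, +4], [+2, +4, -4], [-1, +5, -1], [-1, +5, +4], [-1, +5, +4], [+2, +4, -4], [-1, +5, -1], [-1, +5, +4], [-1, +5, +4], [+2, +4, -4]. This is the pattern [-1, +5, +4], [+2, +4, -4], [-1, +5, -1], [-1, +5, +4] repeated.
step 11: apply [-1, +5, -1] → [10, 50, 2]
step 12: apply [-1, +5, +4] → [9, 55, 6]
step 13: apply [-1, +5, +4] → [8, 60, 10]

[8, 60, 10]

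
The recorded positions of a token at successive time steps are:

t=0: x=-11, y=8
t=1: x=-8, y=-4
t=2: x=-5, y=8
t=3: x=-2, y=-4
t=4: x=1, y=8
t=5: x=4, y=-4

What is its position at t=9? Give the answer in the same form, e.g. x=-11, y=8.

x=16, y=-4

The x coordinate changes by +3 each step, so at step 9 it is -11 + 9·(3) = 16.
The y coordinate repeats the cycle [8, -4] with period 2; step 9 mod 2 = 1, giving -4.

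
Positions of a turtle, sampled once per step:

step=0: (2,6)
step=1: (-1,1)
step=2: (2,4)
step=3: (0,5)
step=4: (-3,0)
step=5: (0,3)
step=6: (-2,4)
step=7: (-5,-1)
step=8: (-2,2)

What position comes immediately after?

(-4,3)

Step-to-step displacements: (-3,-5), (+3,+3), (-2,+1), (-3,-5), (+3,+3), (-2,+1), (-3,-5), (+3,+3) — a repeating cycle of length 3.
step 9: apply (-2,+1) → (-4,3)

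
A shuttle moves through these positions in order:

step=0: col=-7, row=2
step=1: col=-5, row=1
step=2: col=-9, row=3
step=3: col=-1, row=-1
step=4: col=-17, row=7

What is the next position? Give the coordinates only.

The jumps are (+2, -1), (-4, +2), (+8, -4), (-16, +8) — a geometric progression with ratio -2.
step 5: col=-17, row=7 + (+32, -16) → col=15, row=-9

col=15, row=-9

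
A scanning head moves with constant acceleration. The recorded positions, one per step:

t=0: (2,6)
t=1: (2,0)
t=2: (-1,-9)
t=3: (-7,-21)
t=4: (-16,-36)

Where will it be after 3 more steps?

(-61,-99)

First differences are (+0,-6), (-3,-9), (-6,-12), (-9,-15); their common second difference is (-3,-3) (constant acceleration).
step 5: (-16,-36) + (-12,-18) → (-28,-54)
step 6: (-28,-54) + (-15,-21) → (-43,-75)
step 7: (-43,-75) + (-18,-24) → (-61,-99)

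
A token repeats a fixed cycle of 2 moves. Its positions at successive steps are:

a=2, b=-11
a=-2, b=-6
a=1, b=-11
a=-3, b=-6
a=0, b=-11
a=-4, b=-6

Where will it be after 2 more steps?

Differencing gives (-4, +5), (+3, -5), (-4, +5), (+3, -5), (-4, +5). This is the pattern (-4, +5), (+3, -5) repeated.
step 6: apply (+3, -5) → a=-1, b=-11
step 7: apply (-4, +5) → a=-5, b=-6

a=-5, b=-6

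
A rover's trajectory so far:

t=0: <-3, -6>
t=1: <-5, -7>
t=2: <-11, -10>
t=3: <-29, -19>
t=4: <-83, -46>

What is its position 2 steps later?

The jumps are <-2, -1>, <-6, -3>, <-18, -9>, <-54, -27> — a geometric progression with ratio 3.
step 5: <-83, -46> + <-162, -81> → <-245, -127>
step 6: <-245, -127> + <-486, -243> → <-731, -370>

<-731, -370>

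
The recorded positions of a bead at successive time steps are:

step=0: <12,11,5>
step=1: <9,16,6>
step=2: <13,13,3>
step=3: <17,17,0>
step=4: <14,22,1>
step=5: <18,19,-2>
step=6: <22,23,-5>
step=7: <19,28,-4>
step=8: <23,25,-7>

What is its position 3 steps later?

<28,31,-12>

Step-to-step displacements: <-3,+5,+1>, <+4,-3,-3>, <+4,+4,-3>, <-3,+5,+1>, <+4,-3,-3>, <+4,+4,-3>, <-3,+5,+1>, <+4,-3,-3> — a repeating cycle of length 3.
step 9: apply <+4,+4,-3> → <27,29,-10>
step 10: apply <-3,+5,+1> → <24,34,-9>
step 11: apply <+4,-3,-3> → <28,31,-12>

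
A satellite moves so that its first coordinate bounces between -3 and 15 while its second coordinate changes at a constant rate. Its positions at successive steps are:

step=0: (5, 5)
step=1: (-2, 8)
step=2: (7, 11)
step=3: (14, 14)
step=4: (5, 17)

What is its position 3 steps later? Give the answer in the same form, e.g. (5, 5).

(14, 26)

The first coordinate travels 9 per step and bounces off the walls at -3 and 15.
  step 5: 5 → -2
  step 6: -2 → 7
  step 7: 7 → 14
The second coordinate changes by +3 each step: at step 7 it is 26.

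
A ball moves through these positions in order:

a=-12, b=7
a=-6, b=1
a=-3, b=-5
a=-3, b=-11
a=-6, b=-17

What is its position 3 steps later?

Successive displacements: (+6, -6), (+3, -6), (+0, -6), (-3, -6) — each changes by (-3, +0).
step 5: a=-6, b=-17 + (-6, -6) → a=-12, b=-23
step 6: a=-12, b=-23 + (-9, -6) → a=-21, b=-29
step 7: a=-21, b=-29 + (-12, -6) → a=-33, b=-35

a=-33, b=-35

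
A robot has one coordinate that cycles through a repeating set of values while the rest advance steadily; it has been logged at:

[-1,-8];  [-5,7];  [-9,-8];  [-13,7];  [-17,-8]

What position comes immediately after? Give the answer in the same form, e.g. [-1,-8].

The first coordinate changes by -4 each step, so at step 5 it is -1 + 5·(-4) = -21.
The second coordinate repeats the cycle [-8, 7] with period 2; step 5 mod 2 = 1, giving 7.

[-21,7]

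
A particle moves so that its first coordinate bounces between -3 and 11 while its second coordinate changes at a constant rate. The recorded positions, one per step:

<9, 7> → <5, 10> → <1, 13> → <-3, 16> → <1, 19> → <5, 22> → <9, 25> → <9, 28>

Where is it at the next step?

The first coordinate travels 4 per step and bounces off the walls at -3 and 11.
  step 8: 9 → 5
The second coordinate changes by +3 each step: at step 8 it is 31.

<5, 31>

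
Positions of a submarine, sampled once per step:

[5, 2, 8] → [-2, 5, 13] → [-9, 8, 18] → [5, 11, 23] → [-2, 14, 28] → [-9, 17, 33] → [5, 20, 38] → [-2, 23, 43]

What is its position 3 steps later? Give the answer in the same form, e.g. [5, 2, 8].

The first coordinate repeats the cycle [5, -2, -9] with period 3; step 10 mod 3 = 1, giving -2.
The second coordinate changes by +3 each step, so at step 10 it is 2 + 10·(3) = 32.
The third coordinate changes by +5 each step, so at step 10 it is 8 + 10·(5) = 58.

[-2, 32, 58]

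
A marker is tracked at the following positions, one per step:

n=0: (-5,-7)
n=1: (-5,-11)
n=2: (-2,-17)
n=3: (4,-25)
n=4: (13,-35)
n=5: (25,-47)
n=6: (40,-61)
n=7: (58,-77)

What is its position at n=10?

Successive displacements: (+0,-4), (+3,-6), (+6,-8), (+9,-10), (+12,-12), (+15,-14), (+18,-16) — each changes by (+3,-2).
step 8: (58,-77) + (+21,-18) → (79,-95)
step 9: (79,-95) + (+24,-20) → (103,-115)
step 10: (103,-115) + (+27,-22) → (130,-137)

(130,-137)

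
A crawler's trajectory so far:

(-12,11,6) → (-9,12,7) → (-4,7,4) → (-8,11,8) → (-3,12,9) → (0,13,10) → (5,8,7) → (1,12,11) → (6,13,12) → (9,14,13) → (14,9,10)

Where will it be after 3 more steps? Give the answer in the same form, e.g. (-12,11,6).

The moves between consecutive positions are (+3,+1,+1), (+5,-5,-3), (-4,+4,+4), (+5,+1,+1), (+3,+1,+1), (+5,-5,-3), (-4,+4,+4), (+5,+1,+1), (+3,+1,+1), (+5,-5,-3); they repeat the 4-cycle [(+3,+1,+1), (+5,-5,-3), (-4,+4,+4), (+5,+1,+1)].
step 11: apply (-4,+4,+4) → (10,13,14)
step 12: apply (+5,+1,+1) → (15,14,15)
step 13: apply (+3,+1,+1) → (18,15,16)

(18,15,16)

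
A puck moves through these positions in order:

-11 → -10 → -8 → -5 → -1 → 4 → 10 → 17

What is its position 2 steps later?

34

Successive displacements: +1, +2, +3, +4, +5, +6, +7 — each changes by +1.
step 8: 17 + 8 → 25
step 9: 25 + 9 → 34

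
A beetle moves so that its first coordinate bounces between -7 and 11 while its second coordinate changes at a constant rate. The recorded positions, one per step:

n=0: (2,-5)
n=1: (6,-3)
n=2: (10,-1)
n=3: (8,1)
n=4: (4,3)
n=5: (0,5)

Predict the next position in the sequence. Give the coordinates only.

The first coordinate reflects between -7 and 11, moving 4 per step.
  step 6: 0 → -4
The second coordinate changes by +2 each step: at step 6 it is 7.

(-4,7)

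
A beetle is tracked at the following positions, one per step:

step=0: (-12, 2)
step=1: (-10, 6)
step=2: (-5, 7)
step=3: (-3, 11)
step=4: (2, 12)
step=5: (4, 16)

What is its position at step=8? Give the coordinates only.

(16, 22)

Differencing gives (+2, +4), (+5, +1), (+2, +4), (+5, +1), (+2, +4). This is the pattern (+2, +4), (+5, +1) repeated.
step 6: apply (+5, +1) → (9, 17)
step 7: apply (+2, +4) → (11, 21)
step 8: apply (+5, +1) → (16, 22)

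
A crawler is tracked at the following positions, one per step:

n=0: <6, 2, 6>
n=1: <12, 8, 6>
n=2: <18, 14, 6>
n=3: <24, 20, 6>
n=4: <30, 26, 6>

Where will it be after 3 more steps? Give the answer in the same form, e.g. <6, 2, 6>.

Each step adds <+6, +6, +0> to the position.
step 5: <30, 26, 6> + <+6, +6, +0> → <36, 32, 6>
step 6: <36, 32, 6> + <+6, +6, +0> → <42, 38, 6>
step 7: <42, 38, 6> + <+6, +6, +0> → <48, 44, 6>

<48, 44, 6>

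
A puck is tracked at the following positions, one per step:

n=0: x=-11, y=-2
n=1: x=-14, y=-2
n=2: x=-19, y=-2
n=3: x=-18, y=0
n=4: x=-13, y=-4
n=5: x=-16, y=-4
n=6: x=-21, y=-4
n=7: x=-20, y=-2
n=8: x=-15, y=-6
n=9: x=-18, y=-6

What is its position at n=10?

Differencing gives (-3, +0), (-5, +0), (+1, +2), (+5, -4), (-3, +0), (-5, +0), (+1, +2), (+5, -4), (-3, +0). This is the pattern (-3, +0), (-5, +0), (+1, +2), (+5, -4) repeated.
step 10: apply (-5, +0) → x=-23, y=-6

x=-23, y=-6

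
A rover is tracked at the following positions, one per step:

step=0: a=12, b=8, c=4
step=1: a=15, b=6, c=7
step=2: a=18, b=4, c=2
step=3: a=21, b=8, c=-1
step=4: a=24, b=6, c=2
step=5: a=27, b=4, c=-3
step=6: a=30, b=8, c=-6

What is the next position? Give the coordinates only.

a=33, b=6, c=-3

Step-to-step displacements: (+3, -2, +3), (+3, -2, -5), (+3, +4, -3), (+3, -2, +3), (+3, -2, -5), (+3, +4, -3) — a repeating cycle of length 3.
step 7: apply (+3, -2, +3) → a=33, b=6, c=-3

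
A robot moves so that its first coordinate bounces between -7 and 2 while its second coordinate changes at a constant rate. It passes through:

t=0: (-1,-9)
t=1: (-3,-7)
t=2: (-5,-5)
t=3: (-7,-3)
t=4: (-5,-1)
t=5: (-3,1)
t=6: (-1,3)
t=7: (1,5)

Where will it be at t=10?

The first coordinate reflects between -7 and 2, moving 2 per step.
  step 8: 1 → 1
  step 9: 1 → -1
  step 10: -1 → -3
The second coordinate changes by +2 each step: at step 10 it is 11.

(-3,11)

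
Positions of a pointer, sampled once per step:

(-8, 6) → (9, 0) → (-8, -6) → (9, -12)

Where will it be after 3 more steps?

First: cycles through -8, 9 every 2 steps. Step 6 lands at position 0 of the cycle → -8.
Second: linear, -6 per step → -30 at step 6.

(-8, -30)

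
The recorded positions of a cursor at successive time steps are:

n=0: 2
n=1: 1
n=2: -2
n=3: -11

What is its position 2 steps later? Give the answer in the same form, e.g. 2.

-119

Step-to-step displacements: -1, -3, -9; each is 3× the previous.
step 4: -11 − 27 → -38
step 5: -38 − 81 → -119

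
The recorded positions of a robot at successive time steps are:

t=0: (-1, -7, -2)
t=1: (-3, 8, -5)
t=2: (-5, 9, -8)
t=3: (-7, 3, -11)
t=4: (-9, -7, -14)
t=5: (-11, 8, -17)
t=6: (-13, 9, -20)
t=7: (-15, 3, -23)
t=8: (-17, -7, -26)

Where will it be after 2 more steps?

(-21, 9, -32)

First: linear, -2 per step → -21 at step 10.
Second: cycles through -7, 8, 9, 3 every 4 steps. Step 10 lands at position 2 of the cycle → 9.
Third: linear, -3 per step → -32 at step 10.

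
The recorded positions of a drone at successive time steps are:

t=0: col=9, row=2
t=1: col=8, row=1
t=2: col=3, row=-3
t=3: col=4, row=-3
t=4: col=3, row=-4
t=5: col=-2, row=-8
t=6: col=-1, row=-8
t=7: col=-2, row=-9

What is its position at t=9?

The moves between consecutive positions are (-1, -1), (-5, -4), (+1, +0), (-1, -1), (-5, -4), (+1, +0), (-1, -1); they repeat the 3-cycle [(-1, -1), (-5, -4), (+1, +0)].
step 8: apply (-5, -4) → col=-7, row=-13
step 9: apply (+1, +0) → col=-6, row=-13

col=-6, row=-13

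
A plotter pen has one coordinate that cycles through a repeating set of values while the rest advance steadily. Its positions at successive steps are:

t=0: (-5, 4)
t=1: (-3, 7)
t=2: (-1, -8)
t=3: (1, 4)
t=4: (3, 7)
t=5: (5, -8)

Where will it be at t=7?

First: linear, +2 per step → 9 at step 7.
Second: cycles through 4, 7, -8 every 3 steps. Step 7 lands at position 1 of the cycle → 7.

(9, 7)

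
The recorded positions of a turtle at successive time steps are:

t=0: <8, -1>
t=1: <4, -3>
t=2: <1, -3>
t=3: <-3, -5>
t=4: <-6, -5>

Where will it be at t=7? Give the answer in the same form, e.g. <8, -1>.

<-17, -9>

Step-to-step displacements: <-4, -2>, <-3, +0>, <-4, -2>, <-3, +0> — a repeating cycle of length 2.
step 5: apply <-4, -2> → <-10, -7>
step 6: apply <-3, +0> → <-13, -7>
step 7: apply <-4, -2> → <-17, -9>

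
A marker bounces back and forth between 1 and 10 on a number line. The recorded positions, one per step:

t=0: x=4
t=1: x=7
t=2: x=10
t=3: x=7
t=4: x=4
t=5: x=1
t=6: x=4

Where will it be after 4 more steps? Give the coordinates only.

x=4

The value reflects between 1 and 10, moving 3 per step.
  step 7: 4 → 7
  step 8: 7 → 10
  step 9: 10 → 7
  step 10: 7 → 4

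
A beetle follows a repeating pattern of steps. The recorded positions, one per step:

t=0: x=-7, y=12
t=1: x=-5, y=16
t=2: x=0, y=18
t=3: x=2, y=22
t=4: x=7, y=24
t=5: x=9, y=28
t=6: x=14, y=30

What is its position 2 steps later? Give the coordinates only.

Step-to-step displacements: (+2, +4), (+5, +2), (+2, +4), (+5, +2), (+2, +4), (+5, +2) — a repeating cycle of length 2.
step 7: apply (+2, +4) → x=16, y=34
step 8: apply (+5, +2) → x=21, y=36

x=21, y=36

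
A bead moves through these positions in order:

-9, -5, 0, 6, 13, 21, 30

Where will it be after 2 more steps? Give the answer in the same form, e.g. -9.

51

First differences are +4, +5, +6, +7, +8, +9; their common second difference is +1 (constant acceleration).
step 7: 30 + 10 → 40
step 8: 40 + 11 → 51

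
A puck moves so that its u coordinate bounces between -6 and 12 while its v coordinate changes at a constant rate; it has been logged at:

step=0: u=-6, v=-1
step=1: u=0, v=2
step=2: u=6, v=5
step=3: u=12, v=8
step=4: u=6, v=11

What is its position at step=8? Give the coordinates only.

The u coordinate reflects between -6 and 12, moving 6 per step.
  step 5: 6 → 0
  step 6: 0 → -6
  step 7: -6 → 0
  step 8: 0 → 6
The v coordinate changes by +3 each step: at step 8 it is 23.

u=6, v=23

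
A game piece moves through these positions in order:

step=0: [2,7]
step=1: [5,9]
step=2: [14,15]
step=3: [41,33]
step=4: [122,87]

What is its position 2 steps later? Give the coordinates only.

[1094,735]

Consecutive displacements [+3,+2], [+9,+6], [+27,+18], [+81,+54] scale by a factor of 3 each step.
step 5: [122,87] + [+243,+162] → [365,249]
step 6: [365,249] + [+729,+486] → [1094,735]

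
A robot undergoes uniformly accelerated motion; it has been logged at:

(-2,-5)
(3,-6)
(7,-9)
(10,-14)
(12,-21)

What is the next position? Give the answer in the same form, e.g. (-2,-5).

(13,-30)

Successive displacements: (+5,-1), (+4,-3), (+3,-5), (+2,-7) — each changes by (-1,-2).
step 5: (12,-21) + (+1,-9) → (13,-30)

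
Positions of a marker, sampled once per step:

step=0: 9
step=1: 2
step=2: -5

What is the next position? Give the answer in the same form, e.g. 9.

The position changes by -7 every step.
step 3: -5 − 7 → -12

-12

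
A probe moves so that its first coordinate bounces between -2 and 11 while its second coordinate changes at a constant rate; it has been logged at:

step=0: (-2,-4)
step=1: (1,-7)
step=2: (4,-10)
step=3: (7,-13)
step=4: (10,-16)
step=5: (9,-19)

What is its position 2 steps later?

The first coordinate travels 3 per step and bounces off the walls at -2 and 11.
  step 6: 9 → 6
  step 7: 6 → 3
The second coordinate changes by -3 each step: at step 7 it is -25.

(3,-25)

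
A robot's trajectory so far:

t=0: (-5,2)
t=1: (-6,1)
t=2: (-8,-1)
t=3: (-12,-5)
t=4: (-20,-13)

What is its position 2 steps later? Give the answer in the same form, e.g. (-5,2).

Step-to-step displacements: (-1,-1), (-2,-2), (-4,-4), (-8,-8); each is 2× the previous.
step 5: (-20,-13) + (-16,-16) → (-36,-29)
step 6: (-36,-29) + (-32,-32) → (-68,-61)

(-68,-61)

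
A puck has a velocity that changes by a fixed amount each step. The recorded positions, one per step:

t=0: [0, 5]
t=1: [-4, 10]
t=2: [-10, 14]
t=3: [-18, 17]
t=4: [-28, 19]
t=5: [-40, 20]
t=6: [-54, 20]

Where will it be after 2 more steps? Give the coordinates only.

Successive displacements: [-4, +5], [-6, +4], [-8, +3], [-10, +2], [-12, +1], [-14, +0] — each changes by [-2, -1].
step 7: [-54, 20] + [-16, -1] → [-70, 19]
step 8: [-70, 19] + [-18, -2] → [-88, 17]

[-88, 17]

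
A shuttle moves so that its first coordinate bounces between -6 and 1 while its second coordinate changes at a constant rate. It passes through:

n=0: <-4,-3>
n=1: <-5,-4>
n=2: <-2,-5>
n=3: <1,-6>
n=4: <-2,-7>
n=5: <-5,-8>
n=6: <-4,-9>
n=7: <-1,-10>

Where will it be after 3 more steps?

<-6,-13>

The first coordinate travels 3 per step and bounces off the walls at -6 and 1.
  step 8: -1 → 0
  step 9: 0 → -3
  step 10: -3 → -6
The second coordinate changes by -1 each step: at step 10 it is -13.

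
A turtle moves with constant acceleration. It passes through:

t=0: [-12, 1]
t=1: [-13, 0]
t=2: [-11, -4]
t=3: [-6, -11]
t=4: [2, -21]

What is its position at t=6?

[27, -50]

First differences are [-1, -1], [+2, -4], [+5, -7], [+8, -10]; their common second difference is [+3, -3] (constant acceleration).
step 5: [2, -21] + [+11, -13] → [13, -34]
step 6: [13, -34] + [+14, -16] → [27, -50]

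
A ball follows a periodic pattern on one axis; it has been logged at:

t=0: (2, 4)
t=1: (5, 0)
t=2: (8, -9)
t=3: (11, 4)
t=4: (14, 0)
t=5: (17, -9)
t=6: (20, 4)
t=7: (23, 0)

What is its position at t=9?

First: linear, +3 per step → 29 at step 9.
Second: cycles through 4, 0, -9 every 3 steps. Step 9 lands at position 0 of the cycle → 4.

(29, 4)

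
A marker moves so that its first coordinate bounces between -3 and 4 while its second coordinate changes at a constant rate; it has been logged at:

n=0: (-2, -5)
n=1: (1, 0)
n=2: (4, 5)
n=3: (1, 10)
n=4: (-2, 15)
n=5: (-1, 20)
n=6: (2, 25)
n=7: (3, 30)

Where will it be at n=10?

(0, 45)

The first coordinate travels 3 per step and bounces off the walls at -3 and 4.
  step 8: 3 → 0
  step 9: 0 → -3
  step 10: -3 → 0
The second coordinate changes by +5 each step: at step 10 it is 45.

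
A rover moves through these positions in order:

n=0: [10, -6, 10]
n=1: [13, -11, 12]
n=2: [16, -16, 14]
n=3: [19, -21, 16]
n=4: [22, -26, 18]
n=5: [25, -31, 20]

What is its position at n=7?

[31, -41, 24]

Constant displacement of [+3, -5, +2] per step.
step 6: [25, -31, 20] + [+3, -5, +2] → [28, -36, 22]
step 7: [28, -36, 22] + [+3, -5, +2] → [31, -41, 24]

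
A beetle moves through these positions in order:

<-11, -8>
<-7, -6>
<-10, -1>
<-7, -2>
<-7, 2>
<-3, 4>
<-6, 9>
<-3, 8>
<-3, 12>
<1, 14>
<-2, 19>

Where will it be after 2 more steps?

<1, 22>

The moves between consecutive positions are <+4, +2>, <-3, +5>, <+3, -1>, <+0, +4>, <+4, +2>, <-3, +5>, <+3, -1>, <+0, +4>, <+4, +2>, <-3, +5>; they repeat the 4-cycle [<+4, +2>, <-3, +5>, <+3, -1>, <+0, +4>].
step 11: apply <+3, -1> → <1, 18>
step 12: apply <+0, +4> → <1, 22>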